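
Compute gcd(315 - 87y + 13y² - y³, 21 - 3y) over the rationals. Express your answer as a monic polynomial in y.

Euclidean algorithm in ℚ[y]:
  -y³ + 13y² - 87y + 315 = ((1/3)y² - 2y + 15)(-3y + 21) + (0)
Last nonzero remainder: -3y + 21. Dividing through by -3 gives the monic gcd y - 7.

-7 + y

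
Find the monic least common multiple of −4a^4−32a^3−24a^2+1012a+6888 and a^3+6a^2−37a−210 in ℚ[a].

a^5+13a^4+46a^3−223a^2−2987a−8610

Euclidean algorithm in ℚ[a]:
  −4a^4−32a^3−24a^2+1012a+6888 = (−4a−8)(a^3+6a^2−37a−210) + (−124a^2−124a+5208)
  a^3+6a^2−37a−210 = (−(1/124)a−5/124)(−124a^2−124a+5208) + (0)
Last nonzero remainder: −124a^2−124a+5208. Dividing through by −124 gives the monic gcd a^2+a−42.
Then lcm(f, g) = f·g / gcd(f, g); expanding and making the result monic gives the answer.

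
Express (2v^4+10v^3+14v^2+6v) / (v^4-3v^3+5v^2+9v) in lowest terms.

Apply the Euclidean algorithm:
  2v^4+10v^3+14v^2+6v = (2)(v^4-3v^3+5v^2+9v) + (16v^3+4v^2-12v)
  v^4-3v^3+5v^2+9v = ((1/16)v-13/64)(16v^3+4v^2-12v) + ((105/16)v^2+(105/16)v)
  16v^3+4v^2-12v = ((256/105)v-64/35)((105/16)v^2+(105/16)v) + (0)
Last nonzero remainder: (105/16)v^2+(105/16)v. Dividing through by 105/16 gives the monic gcd v^2+v.
Cancel v^2+v from numerator and denominator to get the reduced form.

(2v^2+8v+6)/(v^2-4v+9)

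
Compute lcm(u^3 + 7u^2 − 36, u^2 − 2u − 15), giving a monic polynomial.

u^4 + 2u^3 − 35u^2 − 36u + 180

Apply the Euclidean algorithm:
  u^3 + 7u^2 − 36 = (u + 9)(u^2 − 2u − 15) + (33u + 99)
  u^2 − 2u − 15 = ((1/33)u − 5/33)(33u + 99) + (0)
Last nonzero remainder: 33u + 99. Dividing through by 33 gives the monic gcd u + 3.
Then lcm(f, g) = f·g / gcd(f, g); expanding and making the result monic gives the answer.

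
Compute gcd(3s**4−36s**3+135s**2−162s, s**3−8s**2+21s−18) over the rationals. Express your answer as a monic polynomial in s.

By polynomial division,
  3s**4−36s**3+135s**2−162s = (3s−12)(s**3−8s**2+21s−18) + (−24s**2+144s−216)
  s**3−8s**2+21s−18 = (−(1/24)s+1/12)(−24s**2+144s−216) + (0)
Last nonzero remainder: −24s**2+144s−216. Dividing through by −24 gives the monic gcd s**2−6s+9.

s**2−6s+9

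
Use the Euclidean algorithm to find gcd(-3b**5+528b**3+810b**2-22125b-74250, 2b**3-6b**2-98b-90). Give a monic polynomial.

Repeated division with remainder:
  -3b**5+528b**3+810b**2-22125b-74250 = (-(3/2)b**2-(9/2)b+177)(2b**3-6b**2-98b-90) + (1296b**2-5184b-58320)
  2b**3-6b**2-98b-90 = ((1/648)b+1/648)(1296b**2-5184b-58320) + (0)
Last nonzero remainder: 1296b**2-5184b-58320. Dividing through by 1296 gives the monic gcd b**2-4b-45.

b**2-4b-45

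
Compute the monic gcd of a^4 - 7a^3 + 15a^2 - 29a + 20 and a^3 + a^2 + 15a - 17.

Apply the Euclidean algorithm:
  a^4 - 7a^3 + 15a^2 - 29a + 20 = (a - 8)(a^3 + a^2 + 15a - 17) + (8a^2 + 108a - 116)
  a^3 + a^2 + 15a - 17 = ((1/8)a - 25/16)(8a^2 + 108a - 116) + ((793/4)a - 793/4)
  8a^2 + 108a - 116 = ((32/793)a + 464/793)((793/4)a - 793/4) + (0)
Last nonzero remainder: (793/4)a - 793/4. Dividing through by 793/4 gives the monic gcd a - 1.

a - 1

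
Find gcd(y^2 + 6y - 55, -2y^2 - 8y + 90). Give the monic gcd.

Euclidean algorithm in ℚ[y]:
  y^2 + 6y - 55 = (-1/2)(-2y^2 - 8y + 90) + (2y - 10)
  -2y^2 - 8y + 90 = (-y - 9)(2y - 10) + (0)
Last nonzero remainder: 2y - 10. Dividing through by 2 gives the monic gcd y - 5.

y - 5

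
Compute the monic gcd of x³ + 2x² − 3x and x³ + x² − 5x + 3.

Repeated division with remainder:
  x³ + 2x² − 3x = (x³ + x² − 5x + 3) + (x² + 2x − 3)
  x³ + x² − 5x + 3 = (x − 1)(x² + 2x − 3) + (0)
The last nonzero remainder x² + 2x − 3 is already monic.

x² + 2x − 3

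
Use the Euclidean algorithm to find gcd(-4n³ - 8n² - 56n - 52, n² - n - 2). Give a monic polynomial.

Euclidean algorithm in ℚ[n]:
  -4n³ - 8n² - 56n - 52 = (-4n - 12)(n² - n - 2) + (-76n - 76)
  n² - n - 2 = (-(1/76)n + 1/38)(-76n - 76) + (0)
Last nonzero remainder: -76n - 76. Dividing through by -76 gives the monic gcd n + 1.

n + 1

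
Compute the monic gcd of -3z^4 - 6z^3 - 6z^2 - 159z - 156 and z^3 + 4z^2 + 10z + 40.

Apply the Euclidean algorithm:
  -3z^4 - 6z^3 - 6z^2 - 159z - 156 = (-3z + 6)(z^3 + 4z^2 + 10z + 40) + (-99z - 396)
  z^3 + 4z^2 + 10z + 40 = (-(1/99)z^2 - 10/99)(-99z - 396) + (0)
Last nonzero remainder: -99z - 396. Dividing through by -99 gives the monic gcd z + 4.

z + 4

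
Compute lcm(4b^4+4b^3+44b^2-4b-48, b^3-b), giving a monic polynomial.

By polynomial division,
  4b^4+4b^3+44b^2-4b-48 = (4b+4)(b^3-b) + (48b^2-48)
  b^3-b = ((1/48)b)(48b^2-48) + (0)
Last nonzero remainder: 48b^2-48. Dividing through by 48 gives the monic gcd b^2-1.
Then lcm(f, g) = f·g / gcd(f, g); expanding and making the result monic gives the answer.

b^5+b^4+11b^3-b^2-12b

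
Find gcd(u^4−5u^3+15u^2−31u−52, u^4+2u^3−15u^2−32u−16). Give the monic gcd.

u^2−3u−4

Euclidean algorithm in ℚ[u]:
  u^4−5u^3+15u^2−31u−52 = (u^4+2u^3−15u^2−32u−16) + (−7u^3+30u^2+u−36)
  u^4+2u^3−15u^2−32u−16 = (−(1/7)u−44/49)(−7u^3+30u^2+u−36) + ((592/49)u^2−(1776/49)u−2368/49)
  −7u^3+30u^2+u−36 = (−(343/592)u+441/592)((592/49)u^2−(1776/49)u−2368/49) + (0)
Last nonzero remainder: (592/49)u^2−(1776/49)u−2368/49. Dividing through by 592/49 gives the monic gcd u^2−3u−4.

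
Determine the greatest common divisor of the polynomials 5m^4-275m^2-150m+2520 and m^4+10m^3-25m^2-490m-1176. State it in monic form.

By polynomial division,
  5m^4-275m^2-150m+2520 = (5)(m^4+10m^3-25m^2-490m-1176) + (-50m^3-150m^2+2300m+8400)
  m^4+10m^3-25m^2-490m-1176 = (-(1/50)m-7/50)(-50m^3-150m^2+2300m+8400) + (0)
Last nonzero remainder: -50m^3-150m^2+2300m+8400. Dividing through by -50 gives the monic gcd m^3+3m^2-46m-168.

m^3+3m^2-46m-168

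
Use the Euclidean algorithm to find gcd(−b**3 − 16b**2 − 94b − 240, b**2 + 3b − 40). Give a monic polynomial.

b + 8

By polynomial division,
  −b**3 − 16b**2 − 94b − 240 = (−b − 13)(b**2 + 3b − 40) + (−95b − 760)
  b**2 + 3b − 40 = (−(1/95)b + 1/19)(−95b − 760) + (0)
Last nonzero remainder: −95b − 760. Dividing through by −95 gives the monic gcd b + 8.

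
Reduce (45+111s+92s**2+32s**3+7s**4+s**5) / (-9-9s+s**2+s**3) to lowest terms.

(15+17s+3s**2+s**3)/(-3+s)

By polynomial division,
  s**5+7s**4+32s**3+92s**2+111s+45 = (s**2+6s+35)(s**3+s**2-9s-9) + (120s**2+480s+360)
  s**3+s**2-9s-9 = ((1/120)s-1/40)(120s**2+480s+360) + (0)
Last nonzero remainder: 120s**2+480s+360. Dividing through by 120 gives the monic gcd s**2+4s+3.
Cancel s**2+4s+3 from numerator and denominator to get the reduced form.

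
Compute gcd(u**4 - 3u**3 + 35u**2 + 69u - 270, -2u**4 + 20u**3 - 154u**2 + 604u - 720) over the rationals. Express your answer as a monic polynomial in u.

u**3 - 6u**2 + 53u - 90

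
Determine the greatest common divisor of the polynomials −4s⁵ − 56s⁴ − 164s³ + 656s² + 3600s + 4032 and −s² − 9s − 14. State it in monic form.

s² + 9s + 14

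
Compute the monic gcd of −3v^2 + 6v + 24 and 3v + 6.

v + 2

Repeated division with remainder:
  −3v^2 + 6v + 24 = (−v + 4)(3v + 6) + (0)
Last nonzero remainder: 3v + 6. Dividing through by 3 gives the monic gcd v + 2.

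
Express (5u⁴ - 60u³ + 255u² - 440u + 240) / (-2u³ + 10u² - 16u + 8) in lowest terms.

(-5u³ + 55u² - 200u + 240)/(2u² - 8u + 8)

Repeated division with remainder:
  5u⁴ - 60u³ + 255u² - 440u + 240 = (-(5/2)u + 35/2)(-2u³ + 10u² - 16u + 8) + (40u² - 140u + 100)
  -2u³ + 10u² - 16u + 8 = (-(1/20)u + 3/40)(40u² - 140u + 100) + (-(1/2)u + 1/2)
  40u² - 140u + 100 = (-80u + 200)(-(1/2)u + 1/2) + (0)
Last nonzero remainder: -(1/2)u + 1/2. Dividing through by -1/2 gives the monic gcd u - 1.
Cancel u - 1 from numerator and denominator to get the reduced form.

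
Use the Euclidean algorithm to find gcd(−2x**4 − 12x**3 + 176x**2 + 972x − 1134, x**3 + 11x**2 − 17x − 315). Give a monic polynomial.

x**2 + 16x + 63

Apply the Euclidean algorithm:
  −2x**4 − 12x**3 + 176x**2 + 972x − 1134 = (−2x + 10)(x**3 + 11x**2 − 17x − 315) + (32x**2 + 512x + 2016)
  x**3 + 11x**2 − 17x − 315 = ((1/32)x − 5/32)(32x**2 + 512x + 2016) + (0)
Last nonzero remainder: 32x**2 + 512x + 2016. Dividing through by 32 gives the monic gcd x**2 + 16x + 63.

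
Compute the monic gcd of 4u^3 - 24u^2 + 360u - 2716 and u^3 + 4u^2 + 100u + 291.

Apply the Euclidean algorithm:
  4u^3 - 24u^2 + 360u - 2716 = (4)(u^3 + 4u^2 + 100u + 291) + (-40u^2 - 40u - 3880)
  u^3 + 4u^2 + 100u + 291 = (-(1/40)u - 3/40)(-40u^2 - 40u - 3880) + (0)
Last nonzero remainder: -40u^2 - 40u - 3880. Dividing through by -40 gives the monic gcd u^2 + u + 97.

u^2 + u + 97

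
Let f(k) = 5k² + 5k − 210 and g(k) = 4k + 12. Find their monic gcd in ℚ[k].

1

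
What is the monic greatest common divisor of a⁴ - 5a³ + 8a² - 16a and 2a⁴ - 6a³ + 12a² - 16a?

a³ - a² + 4a

Apply the Euclidean algorithm:
  a⁴ - 5a³ + 8a² - 16a = (1/2)(2a⁴ - 6a³ + 12a² - 16a) + (-2a³ + 2a² - 8a)
  2a⁴ - 6a³ + 12a² - 16a = (-a + 2)(-2a³ + 2a² - 8a) + (0)
Last nonzero remainder: -2a³ + 2a² - 8a. Dividing through by -2 gives the monic gcd a³ - a² + 4a.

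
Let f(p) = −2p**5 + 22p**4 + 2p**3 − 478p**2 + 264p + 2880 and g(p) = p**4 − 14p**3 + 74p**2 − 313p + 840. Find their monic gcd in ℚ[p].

p**2 − 13p + 40

Apply the Euclidean algorithm:
  −2p**5 + 22p**4 + 2p**3 − 478p**2 + 264p + 2880 = (−2p − 6)(p**4 − 14p**3 + 74p**2 − 313p + 840) + (66p**3 − 660p**2 + 66p + 7920)
  p**4 − 14p**3 + 74p**2 − 313p + 840 = ((1/66)p − 2/33)(66p**3 − 660p**2 + 66p + 7920) + (33p**2 − 429p + 1320)
  66p**3 − 660p**2 + 66p + 7920 = (2p + 6)(33p**2 − 429p + 1320) + (0)
Last nonzero remainder: 33p**2 − 429p + 1320. Dividing through by 33 gives the monic gcd p**2 − 13p + 40.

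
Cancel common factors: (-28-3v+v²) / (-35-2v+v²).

(4+v)/(5+v)

Euclidean algorithm in ℚ[v]:
  v²-3v-28 = (v²-2v-35) + (-v+7)
  v²-2v-35 = (-v-5)(-v+7) + (0)
Last nonzero remainder: -v+7. Dividing through by -1 gives the monic gcd v-7.
Cancel v-7 from numerator and denominator to get the reduced form.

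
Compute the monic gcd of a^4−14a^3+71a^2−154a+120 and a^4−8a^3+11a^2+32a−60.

By polynomial division,
  a^4−14a^3+71a^2−154a+120 = (a^4−8a^3+11a^2+32a−60) + (−6a^3+60a^2−186a+180)
  a^4−8a^3+11a^2+32a−60 = (−(1/6)a−1/3)(−6a^3+60a^2−186a+180) + (0)
Last nonzero remainder: −6a^3+60a^2−186a+180. Dividing through by −6 gives the monic gcd a^3−10a^2+31a−30.

a^3−10a^2+31a−30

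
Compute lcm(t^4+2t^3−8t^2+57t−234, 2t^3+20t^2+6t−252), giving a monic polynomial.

t^5+9t^4+6t^3+t^2+165t−1638

Apply the Euclidean algorithm:
  t^4+2t^3−8t^2+57t−234 = ((1/2)t−4)(2t^3+20t^2+6t−252) + (69t^2+207t−1242)
  2t^3+20t^2+6t−252 = ((2/69)t+14/69)(69t^2+207t−1242) + (0)
Last nonzero remainder: 69t^2+207t−1242. Dividing through by 69 gives the monic gcd t^2+3t−18.
Then lcm(f, g) = f·g / gcd(f, g); expanding and making the result monic gives the answer.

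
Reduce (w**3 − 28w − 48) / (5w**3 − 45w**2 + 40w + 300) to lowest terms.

(w + 4)/(5w − 25)

Repeated division with remainder:
  w**3 − 28w − 48 = (1/5)(5w**3 − 45w**2 + 40w + 300) + (9w**2 − 36w − 108)
  5w**3 − 45w**2 + 40w + 300 = ((5/9)w − 25/9)(9w**2 − 36w − 108) + (0)
Last nonzero remainder: 9w**2 − 36w − 108. Dividing through by 9 gives the monic gcd w**2 − 4w − 12.
Cancel w**2 − 4w − 12 from numerator and denominator to get the reduced form.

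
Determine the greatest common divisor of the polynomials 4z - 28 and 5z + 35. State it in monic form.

1

Repeated division with remainder:
  4z - 28 = (4/5)(5z + 35) + (-56)
  5z + 35 = (-(5/56)z - 5/8)(-56) + (0)
The last nonzero remainder is the constant -56, so the polynomials are coprime and gcd = 1.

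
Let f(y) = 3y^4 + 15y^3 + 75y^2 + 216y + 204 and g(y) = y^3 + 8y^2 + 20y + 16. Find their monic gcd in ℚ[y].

y^2 + 4y + 4

Euclidean algorithm in ℚ[y]:
  3y^4 + 15y^3 + 75y^2 + 216y + 204 = (3y − 9)(y^3 + 8y^2 + 20y + 16) + (87y^2 + 348y + 348)
  y^3 + 8y^2 + 20y + 16 = ((1/87)y + 4/87)(87y^2 + 348y + 348) + (0)
Last nonzero remainder: 87y^2 + 348y + 348. Dividing through by 87 gives the monic gcd y^2 + 4y + 4.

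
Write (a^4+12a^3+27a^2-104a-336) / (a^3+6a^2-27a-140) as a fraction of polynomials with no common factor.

Apply the Euclidean algorithm:
  a^4+12a^3+27a^2-104a-336 = (a+6)(a^3+6a^2-27a-140) + (18a^2+198a+504)
  a^3+6a^2-27a-140 = ((1/18)a-5/18)(18a^2+198a+504) + (0)
Last nonzero remainder: 18a^2+198a+504. Dividing through by 18 gives the monic gcd a^2+11a+28.
Cancel a^2+11a+28 from numerator and denominator to get the reduced form.

(a^2+a-12)/(a-5)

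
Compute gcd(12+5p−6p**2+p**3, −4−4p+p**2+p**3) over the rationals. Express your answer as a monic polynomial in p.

1+p

Repeated division with remainder:
  p**3−6p**2+5p+12 = (p**3+p**2−4p−4) + (−7p**2+9p+16)
  p**3+p**2−4p−4 = (−(1/7)p−16/49)(−7p**2+9p+16) + ((60/49)p+60/49)
  −7p**2+9p+16 = (−(343/60)p+196/15)((60/49)p+60/49) + (0)
Last nonzero remainder: (60/49)p+60/49. Dividing through by 60/49 gives the monic gcd p+1.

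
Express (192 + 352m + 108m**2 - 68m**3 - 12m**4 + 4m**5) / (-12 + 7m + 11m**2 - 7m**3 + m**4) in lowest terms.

(-48 - 52m + 4m**3)/(3 - 4m + m**2)

Apply the Euclidean algorithm:
  4m**5 - 12m**4 - 68m**3 + 108m**2 + 352m + 192 = (4m + 16)(m**4 - 7m**3 + 11m**2 + 7m - 12) + (-96m**2 + 288m + 384)
  m**4 - 7m**3 + 11m**2 + 7m - 12 = (-(1/96)m**2 + (1/24)m - 1/32)(-96m**2 + 288m + 384) + (0)
Last nonzero remainder: -96m**2 + 288m + 384. Dividing through by -96 gives the monic gcd m**2 - 3m - 4.
Cancel m**2 - 3m - 4 from numerator and denominator to get the reduced form.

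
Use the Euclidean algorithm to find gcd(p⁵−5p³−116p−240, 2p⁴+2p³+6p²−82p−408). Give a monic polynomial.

p²−p−12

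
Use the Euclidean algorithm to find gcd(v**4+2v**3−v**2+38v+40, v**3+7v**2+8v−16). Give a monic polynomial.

Apply the Euclidean algorithm:
  v**4+2v**3−v**2+38v+40 = (v−5)(v**3+7v**2+8v−16) + (26v**2+94v−40)
  v**3+7v**2+8v−16 = ((1/26)v+22/169)(26v**2+94v−40) + (−(456/169)v−1824/169)
  26v**2+94v−40 = (−(2197/228)v+845/228)(−(456/169)v−1824/169) + (0)
Last nonzero remainder: −(456/169)v−1824/169. Dividing through by −456/169 gives the monic gcd v+4.

v+4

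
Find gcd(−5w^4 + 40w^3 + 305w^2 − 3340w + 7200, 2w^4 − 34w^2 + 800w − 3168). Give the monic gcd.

Apply the Euclidean algorithm:
  −5w^4 + 40w^3 + 305w^2 − 3340w + 7200 = (−5/2)(2w^4 − 34w^2 + 800w − 3168) + (40w^3 + 220w^2 − 1340w − 720)
  2w^4 − 34w^2 + 800w − 3168 = ((1/20)w − 11/40)(40w^3 + 220w^2 − 1340w − 720) + ((187/2)w^2 + (935/2)w − 3366)
  40w^3 + 220w^2 − 1340w − 720 = ((80/187)w + 40/187)((187/2)w^2 + (935/2)w − 3366) + (0)
Last nonzero remainder: (187/2)w^2 + (935/2)w − 3366. Dividing through by 187/2 gives the monic gcd w^2 + 5w − 36.

w^2 + 5w − 36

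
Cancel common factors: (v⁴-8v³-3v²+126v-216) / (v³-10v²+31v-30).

(v³-5v²-18v+72)/(v²-7v+10)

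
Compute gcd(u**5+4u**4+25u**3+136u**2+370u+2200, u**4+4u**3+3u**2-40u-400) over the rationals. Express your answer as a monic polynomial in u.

u**3+8u**2+35u+100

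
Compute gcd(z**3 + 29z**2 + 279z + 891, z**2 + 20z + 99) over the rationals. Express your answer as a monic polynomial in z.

Euclidean algorithm in ℚ[z]:
  z**3 + 29z**2 + 279z + 891 = (z + 9)(z**2 + 20z + 99) + (0)
The last nonzero remainder z**2 + 20z + 99 is already monic.

z**2 + 20z + 99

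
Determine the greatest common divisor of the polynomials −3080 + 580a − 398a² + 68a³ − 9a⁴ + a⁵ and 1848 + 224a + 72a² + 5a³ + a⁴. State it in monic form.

44 − 2a + a²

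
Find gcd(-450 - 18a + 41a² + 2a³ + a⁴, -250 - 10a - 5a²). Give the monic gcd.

Apply the Euclidean algorithm:
  a⁴ + 2a³ + 41a² - 18a - 450 = (-(1/5)a² + 9/5)(-5a² - 10a - 250) + (0)
Last nonzero remainder: -5a² - 10a - 250. Dividing through by -5 gives the monic gcd a² + 2a + 50.

50 + 2a + a²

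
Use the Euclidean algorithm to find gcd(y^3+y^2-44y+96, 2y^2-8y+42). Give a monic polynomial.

Repeated division with remainder:
  y^3+y^2-44y+96 = ((1/2)y+5/2)(2y^2-8y+42) + (-45y-9)
  2y^2-8y+42 = (-(2/45)y+14/75)(-45y-9) + (1092/25)
  -45y-9 = (-(375/364)y-75/364)(1092/25) + (0)
The last nonzero remainder is the constant 1092/25, so the polynomials are coprime and gcd = 1.

1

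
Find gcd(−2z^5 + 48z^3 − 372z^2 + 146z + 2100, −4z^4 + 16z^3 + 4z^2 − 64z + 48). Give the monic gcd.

Apply the Euclidean algorithm:
  −2z^5 + 48z^3 − 372z^2 + 146z + 2100 = ((1/2)z + 2)(−4z^4 + 16z^3 + 4z^2 − 64z + 48) + (14z^3 − 348z^2 + 250z + 2004)
  −4z^4 + 16z^3 + 4z^2 − 64z + 48 = (−(2/7)z − 292/49)(14z^3 − 348z^2 + 250z + 2004) + (−(97920/49)z^2 + (97920/49)z + 587520/49)
  14z^3 − 348z^2 + 250z + 2004 = (−(343/48960)z + 8183/48960)(−(97920/49)z^2 + (97920/49)z + 587520/49) + (0)
Last nonzero remainder: −(97920/49)z^2 + (97920/49)z + 587520/49. Dividing through by −97920/49 gives the monic gcd z^2 − z − 6.

z^2 − z − 6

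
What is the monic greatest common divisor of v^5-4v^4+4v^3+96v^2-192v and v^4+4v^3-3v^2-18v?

v^2-2v

Apply the Euclidean algorithm:
  v^5-4v^4+4v^3+96v^2-192v = (v-8)(v^4+4v^3-3v^2-18v) + (39v^3+90v^2-336v)
  v^4+4v^3-3v^2-18v = ((1/39)v+22/507)(39v^3+90v^2-336v) + ((289/169)v^2-(578/169)v)
  39v^3+90v^2-336v = ((6591/289)v+28392/289)((289/169)v^2-(578/169)v) + (0)
Last nonzero remainder: (289/169)v^2-(578/169)v. Dividing through by 289/169 gives the monic gcd v^2-2v.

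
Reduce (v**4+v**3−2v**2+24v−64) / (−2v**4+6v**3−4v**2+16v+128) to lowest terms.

Euclidean algorithm in ℚ[v]:
  v**4+v**3−2v**2+24v−64 = (−1/2)(−2v**4+6v**3−4v**2+16v+128) + (4v**3−4v**2+32v)
  −2v**4+6v**3−4v**2+16v+128 = (−(1/2)v+1)(4v**3−4v**2+32v) + (16v**2−16v+128)
  4v**3−4v**2+32v = ((1/4)v)(16v**2−16v+128) + (0)
Last nonzero remainder: 16v**2−16v+128. Dividing through by 16 gives the monic gcd v**2−v+8.
Cancel v**2−v+8 from numerator and denominator to get the reduced form.

(−v**2−2v+8)/(2v**2−4v−16)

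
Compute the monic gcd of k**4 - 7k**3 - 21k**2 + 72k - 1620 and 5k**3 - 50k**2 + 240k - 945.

Euclidean algorithm in ℚ[k]:
  k**4 - 7k**3 - 21k**2 + 72k - 1620 = ((1/5)k + 3/5)(5k**3 - 50k**2 + 240k - 945) + (-39k**2 + 117k - 1053)
  5k**3 - 50k**2 + 240k - 945 = (-(5/39)k + 35/39)(-39k**2 + 117k - 1053) + (0)
Last nonzero remainder: -39k**2 + 117k - 1053. Dividing through by -39 gives the monic gcd k**2 - 3k + 27.

k**2 - 3k + 27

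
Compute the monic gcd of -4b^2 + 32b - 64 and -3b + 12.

Repeated division with remainder:
  -4b^2 + 32b - 64 = ((4/3)b - 16/3)(-3b + 12) + (0)
Last nonzero remainder: -3b + 12. Dividing through by -3 gives the monic gcd b - 4.

b - 4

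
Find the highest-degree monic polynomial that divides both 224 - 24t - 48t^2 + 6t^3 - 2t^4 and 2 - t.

Repeated division with remainder:
  -2t^4 + 6t^3 - 48t^2 - 24t + 224 = (2t^3 - 2t^2 + 44t + 112)(-t + 2) + (0)
Last nonzero remainder: -t + 2. Dividing through by -1 gives the monic gcd t - 2.

-2 + t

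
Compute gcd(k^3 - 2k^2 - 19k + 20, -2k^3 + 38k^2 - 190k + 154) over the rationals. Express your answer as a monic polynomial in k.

By polynomial division,
  k^3 - 2k^2 - 19k + 20 = (-1/2)(-2k^3 + 38k^2 - 190k + 154) + (17k^2 - 114k + 97)
  -2k^3 + 38k^2 - 190k + 154 = (-(2/17)k + 418/289)(17k^2 - 114k + 97) + (-(3960/289)k + 3960/289)
  17k^2 - 114k + 97 = (-(4913/3960)k + 28033/3960)(-(3960/289)k + 3960/289) + (0)
Last nonzero remainder: -(3960/289)k + 3960/289. Dividing through by -3960/289 gives the monic gcd k - 1.

k - 1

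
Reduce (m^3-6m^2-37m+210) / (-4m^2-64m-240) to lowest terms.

(-m^2+12m-35)/(4m+40)

Apply the Euclidean algorithm:
  m^3-6m^2-37m+210 = (-(1/4)m+11/2)(-4m^2-64m-240) + (255m+1530)
  -4m^2-64m-240 = (-(4/255)m-8/51)(255m+1530) + (0)
Last nonzero remainder: 255m+1530. Dividing through by 255 gives the monic gcd m+6.
Cancel m+6 from numerator and denominator to get the reduced form.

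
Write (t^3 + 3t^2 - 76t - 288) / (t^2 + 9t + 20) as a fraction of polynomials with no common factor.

By polynomial division,
  t^3 + 3t^2 - 76t - 288 = (t - 6)(t^2 + 9t + 20) + (-42t - 168)
  t^2 + 9t + 20 = (-(1/42)t - 5/42)(-42t - 168) + (0)
Last nonzero remainder: -42t - 168. Dividing through by -42 gives the monic gcd t + 4.
Cancel t + 4 from numerator and denominator to get the reduced form.

(t^2 - t - 72)/(t + 5)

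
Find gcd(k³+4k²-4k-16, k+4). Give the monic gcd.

k+4

Euclidean algorithm in ℚ[k]:
  k³+4k²-4k-16 = (k²-4)(k+4) + (0)
The last nonzero remainder k+4 is already monic.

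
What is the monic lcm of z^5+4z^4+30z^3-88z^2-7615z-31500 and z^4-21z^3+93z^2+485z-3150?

z^7-13z^6+32z^5-318z^4-4019z^3+91795z^2+2450z-2205000

Apply the Euclidean algorithm:
  z^5+4z^4+30z^3-88z^2-7615z-31500 = (z+25)(z^4-21z^3+93z^2+485z-3150) + (462z^3-2898z^2-16590z+47250)
  z^4-21z^3+93z^2+485z-3150 = ((1/462)z-27/847)(462z^3-2898z^2-16590z+47250) + ((4420/121)z^2-(17680/121)z-198900/121)
  462z^3-2898z^2-16590z+47250 = ((27951/2210)z-12705/442)((4420/121)z^2-(17680/121)z-198900/121) + (0)
Last nonzero remainder: (4420/121)z^2-(17680/121)z-198900/121. Dividing through by 4420/121 gives the monic gcd z^2-4z-45.
Then lcm(f, g) = f·g / gcd(f, g); expanding and making the result monic gives the answer.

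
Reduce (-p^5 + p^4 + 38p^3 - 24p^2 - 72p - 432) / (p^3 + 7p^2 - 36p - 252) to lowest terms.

(-p^3 + p^2 + 2p + 12)/(p + 7)

Repeated division with remainder:
  -p^5 + p^4 + 38p^3 - 24p^2 - 72p - 432 = (-p^2 + 8p - 54)(p^3 + 7p^2 - 36p - 252) + (390p^2 - 14040)
  p^3 + 7p^2 - 36p - 252 = ((1/390)p + 7/390)(390p^2 - 14040) + (0)
Last nonzero remainder: 390p^2 - 14040. Dividing through by 390 gives the monic gcd p^2 - 36.
Cancel p^2 - 36 from numerator and denominator to get the reduced form.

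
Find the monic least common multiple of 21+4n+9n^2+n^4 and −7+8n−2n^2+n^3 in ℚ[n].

−21+17n−5n^2+9n^3−n^4+n^5

Euclidean algorithm in ℚ[n]:
  n^4+9n^2+4n+21 = (n+2)(n^3−2n^2+8n−7) + (5n^2−5n+35)
  n^3−2n^2+8n−7 = ((1/5)n−1/5)(5n^2−5n+35) + (0)
Last nonzero remainder: 5n^2−5n+35. Dividing through by 5 gives the monic gcd n^2−n+7.
Then lcm(f, g) = f·g / gcd(f, g); expanding and making the result monic gives the answer.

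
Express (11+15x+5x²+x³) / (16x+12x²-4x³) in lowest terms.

(-11-4x-x²)/(-16x+4x²)

Repeated division with remainder:
  x³+5x²+15x+11 = (-1/4)(-4x³+12x²+16x) + (8x²+19x+11)
  -4x³+12x²+16x = (-(1/2)x+43/16)(8x²+19x+11) + (-(473/16)x-473/16)
  8x²+19x+11 = (-(128/473)x-16/43)(-(473/16)x-473/16) + (0)
Last nonzero remainder: -(473/16)x-473/16. Dividing through by -473/16 gives the monic gcd x+1.
Cancel x+1 from numerator and denominator to get the reduced form.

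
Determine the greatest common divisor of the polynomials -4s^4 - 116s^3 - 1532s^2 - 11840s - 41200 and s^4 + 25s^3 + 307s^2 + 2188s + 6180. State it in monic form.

Repeated division with remainder:
  -4s^4 - 116s^3 - 1532s^2 - 11840s - 41200 = (-4)(s^4 + 25s^3 + 307s^2 + 2188s + 6180) + (-16s^3 - 304s^2 - 3088s - 16480)
  s^4 + 25s^3 + 307s^2 + 2188s + 6180 = (-(1/16)s - 3/8)(-16s^3 - 304s^2 - 3088s - 16480) + (0)
Last nonzero remainder: -16s^3 - 304s^2 - 3088s - 16480. Dividing through by -16 gives the monic gcd s^3 + 19s^2 + 193s + 1030.

s^3 + 19s^2 + 193s + 1030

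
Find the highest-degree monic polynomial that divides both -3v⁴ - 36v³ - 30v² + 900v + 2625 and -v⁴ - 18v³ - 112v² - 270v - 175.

v³ + 17v² + 95v + 175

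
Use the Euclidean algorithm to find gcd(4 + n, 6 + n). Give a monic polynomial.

1

By polynomial division,
  n + 4 = (n + 6) + (-2)
  n + 6 = (-(1/2)n - 3)(-2) + (0)
The last nonzero remainder is the constant -2, so the polynomials are coprime and gcd = 1.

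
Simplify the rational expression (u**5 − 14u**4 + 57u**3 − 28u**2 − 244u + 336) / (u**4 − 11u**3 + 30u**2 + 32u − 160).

(u**3 − 12u**2 + 41u − 42)/(u**2 − 9u + 20)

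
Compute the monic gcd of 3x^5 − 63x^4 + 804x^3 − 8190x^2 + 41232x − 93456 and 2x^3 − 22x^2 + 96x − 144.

By polynomial division,
  3x^5 − 63x^4 + 804x^3 − 8190x^2 + 41232x − 93456 = ((3/2)x^2 − 15x + 165)(2x^3 − 22x^2 + 96x − 144) + (−2904x^2 + 23232x − 69696)
  2x^3 − 22x^2 + 96x − 144 = (−(1/1452)x + 1/484)(−2904x^2 + 23232x − 69696) + (0)
Last nonzero remainder: −2904x^2 + 23232x − 69696. Dividing through by −2904 gives the monic gcd x^2 − 8x + 24.

x^2 − 8x + 24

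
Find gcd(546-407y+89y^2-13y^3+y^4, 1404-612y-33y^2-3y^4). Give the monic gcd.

Apply the Euclidean algorithm:
  y^4-13y^3+89y^2-407y+546 = (-1/3)(-3y^4-33y^2-612y+1404) + (-13y^3+78y^2-611y+1014)
  -3y^4-33y^2-612y+1404 = ((3/13)y+18/13)(-13y^3+78y^2-611y+1014) + (0)
Last nonzero remainder: -13y^3+78y^2-611y+1014. Dividing through by -13 gives the monic gcd y^3-6y^2+47y-78.

-78+47y-6y^2+y^3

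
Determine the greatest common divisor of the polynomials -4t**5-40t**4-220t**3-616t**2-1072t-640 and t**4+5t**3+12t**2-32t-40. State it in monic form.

t**3+7t**2+26t+20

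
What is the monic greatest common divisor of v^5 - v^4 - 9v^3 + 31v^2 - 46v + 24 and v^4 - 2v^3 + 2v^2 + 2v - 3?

v^3 - 3v^2 + 5v - 3

Repeated division with remainder:
  v^5 - v^4 - 9v^3 + 31v^2 - 46v + 24 = (v + 1)(v^4 - 2v^3 + 2v^2 + 2v - 3) + (-9v^3 + 27v^2 - 45v + 27)
  v^4 - 2v^3 + 2v^2 + 2v - 3 = (-(1/9)v - 1/9)(-9v^3 + 27v^2 - 45v + 27) + (0)
Last nonzero remainder: -9v^3 + 27v^2 - 45v + 27. Dividing through by -9 gives the monic gcd v^3 - 3v^2 + 5v - 3.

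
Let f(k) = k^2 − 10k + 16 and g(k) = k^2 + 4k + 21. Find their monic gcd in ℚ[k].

Repeated division with remainder:
  k^2 − 10k + 16 = (k^2 + 4k + 21) + (−14k − 5)
  k^2 + 4k + 21 = (−(1/14)k − 51/196)(−14k − 5) + (3861/196)
  −14k − 5 = (−(2744/3861)k − 980/3861)(3861/196) + (0)
The last nonzero remainder is the constant 3861/196, so the polynomials are coprime and gcd = 1.

1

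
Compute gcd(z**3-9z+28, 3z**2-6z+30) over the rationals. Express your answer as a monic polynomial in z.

1

By polynomial division,
  z**3-9z+28 = ((1/3)z+2/3)(3z**2-6z+30) + (-15z+8)
  3z**2-6z+30 = (-(1/5)z+22/75)(-15z+8) + (2074/75)
  -15z+8 = (-(1125/2074)z+300/1037)(2074/75) + (0)
The last nonzero remainder is the constant 2074/75, so the polynomials are coprime and gcd = 1.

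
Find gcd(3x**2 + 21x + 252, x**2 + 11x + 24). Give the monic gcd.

1

Euclidean algorithm in ℚ[x]:
  3x**2 + 21x + 252 = (3)(x**2 + 11x + 24) + (-12x + 180)
  x**2 + 11x + 24 = (-(1/12)x - 13/6)(-12x + 180) + (414)
  -12x + 180 = (-(2/69)x + 10/23)(414) + (0)
The last nonzero remainder is the constant 414, so the polynomials are coprime and gcd = 1.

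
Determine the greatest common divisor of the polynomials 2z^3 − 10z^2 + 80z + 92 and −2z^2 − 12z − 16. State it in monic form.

1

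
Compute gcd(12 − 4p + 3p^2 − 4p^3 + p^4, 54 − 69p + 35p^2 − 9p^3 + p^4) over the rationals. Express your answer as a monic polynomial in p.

Repeated division with remainder:
  p^4 − 4p^3 + 3p^2 − 4p + 12 = (p^4 − 9p^3 + 35p^2 − 69p + 54) + (5p^3 − 32p^2 + 65p − 42)
  p^4 − 9p^3 + 35p^2 − 69p + 54 = ((1/5)p − 13/25)(5p^3 − 32p^2 + 65p − 42) + ((134/25)p^2 − (134/5)p + 804/25)
  5p^3 − 32p^2 + 65p − 42 = ((125/134)p − 175/134)((134/25)p^2 − (134/5)p + 804/25) + (0)
Last nonzero remainder: (134/25)p^2 − (134/5)p + 804/25. Dividing through by 134/25 gives the monic gcd p^2 − 5p + 6.

6 − 5p + p^2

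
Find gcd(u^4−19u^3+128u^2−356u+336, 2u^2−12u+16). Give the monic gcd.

Apply the Euclidean algorithm:
  u^4−19u^3+128u^2−356u+336 = ((1/2)u^2−(13/2)u+21)(2u^2−12u+16) + (0)
Last nonzero remainder: 2u^2−12u+16. Dividing through by 2 gives the monic gcd u^2−6u+8.

u^2−6u+8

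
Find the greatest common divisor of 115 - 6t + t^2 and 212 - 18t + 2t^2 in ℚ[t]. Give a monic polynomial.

1

Euclidean algorithm in ℚ[t]:
  t^2 - 6t + 115 = (1/2)(2t^2 - 18t + 212) + (3t + 9)
  2t^2 - 18t + 212 = ((2/3)t - 8)(3t + 9) + (284)
  3t + 9 = ((3/284)t + 9/284)(284) + (0)
The last nonzero remainder is the constant 284, so the polynomials are coprime and gcd = 1.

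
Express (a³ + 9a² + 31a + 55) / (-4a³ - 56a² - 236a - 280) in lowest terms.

Euclidean algorithm in ℚ[a]:
  a³ + 9a² + 31a + 55 = (-1/4)(-4a³ - 56a² - 236a - 280) + (-5a² - 28a - 15)
  -4a³ - 56a² - 236a - 280 = ((4/5)a + 168/25)(-5a² - 28a - 15) + (-(896/25)a - 896/5)
  -5a² - 28a - 15 = ((125/896)a + 75/896)(-(896/25)a - 896/5) + (0)
Last nonzero remainder: -(896/25)a - 896/5. Dividing through by -896/25 gives the monic gcd a + 5.
Cancel a + 5 from numerator and denominator to get the reduced form.

(-a² - 4a - 11)/(4a² + 36a + 56)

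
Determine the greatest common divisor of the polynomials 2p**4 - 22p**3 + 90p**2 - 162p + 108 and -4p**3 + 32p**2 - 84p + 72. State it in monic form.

Euclidean algorithm in ℚ[p]:
  2p**4 - 22p**3 + 90p**2 - 162p + 108 = (-(1/2)p + 3/2)(-4p**3 + 32p**2 - 84p + 72) + (0)
Last nonzero remainder: -4p**3 + 32p**2 - 84p + 72. Dividing through by -4 gives the monic gcd p**3 - 8p**2 + 21p - 18.

p**3 - 8p**2 + 21p - 18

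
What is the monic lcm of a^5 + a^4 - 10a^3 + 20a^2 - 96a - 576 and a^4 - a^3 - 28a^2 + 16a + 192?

a^6 - 3a^5 - 14a^4 + 60a^3 - 176a^2 - 192a + 2304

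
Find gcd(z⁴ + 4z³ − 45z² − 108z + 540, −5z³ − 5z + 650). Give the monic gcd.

z − 5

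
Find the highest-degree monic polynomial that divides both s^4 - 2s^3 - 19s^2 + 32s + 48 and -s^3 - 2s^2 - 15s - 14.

s + 1

Euclidean algorithm in ℚ[s]:
  s^4 - 2s^3 - 19s^2 + 32s + 48 = (-s + 4)(-s^3 - 2s^2 - 15s - 14) + (-26s^2 + 78s + 104)
  -s^3 - 2s^2 - 15s - 14 = ((1/26)s + 5/26)(-26s^2 + 78s + 104) + (-34s - 34)
  -26s^2 + 78s + 104 = ((13/17)s - 52/17)(-34s - 34) + (0)
Last nonzero remainder: -34s - 34. Dividing through by -34 gives the monic gcd s + 1.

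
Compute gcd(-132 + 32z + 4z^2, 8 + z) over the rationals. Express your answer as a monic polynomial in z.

1

By polynomial division,
  4z^2 + 32z - 132 = (4z)(z + 8) + (-132)
  z + 8 = (-(1/132)z - 2/33)(-132) + (0)
The last nonzero remainder is the constant -132, so the polynomials are coprime and gcd = 1.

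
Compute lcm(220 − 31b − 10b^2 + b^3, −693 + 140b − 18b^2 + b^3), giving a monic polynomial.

Repeated division with remainder:
  b^3 − 10b^2 − 31b + 220 = (b^3 − 18b^2 + 140b − 693) + (8b^2 − 171b + 913)
  b^3 − 18b^2 + 140b − 693 = ((1/8)b + 27/64)(8b^2 − 171b + 913) + ((6273/64)b − 69003/64)
  8b^2 − 171b + 913 = ((512/6273)b − 5312/6273)((6273/64)b − 69003/64) + (0)
Last nonzero remainder: (6273/64)b − 69003/64. Dividing through by 6273/64 gives the monic gcd b − 11.
Then lcm(f, g) = f·g / gcd(f, g); expanding and making the result monic gives the answer.

13860 − 3493b − 193b^2 + 102b^3 − 17b^4 + b^5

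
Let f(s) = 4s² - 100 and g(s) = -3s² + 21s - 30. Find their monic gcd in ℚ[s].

By polynomial division,
  4s² - 100 = (-4/3)(-3s² + 21s - 30) + (28s - 140)
  -3s² + 21s - 30 = (-(3/28)s + 3/14)(28s - 140) + (0)
Last nonzero remainder: 28s - 140. Dividing through by 28 gives the monic gcd s - 5.

s - 5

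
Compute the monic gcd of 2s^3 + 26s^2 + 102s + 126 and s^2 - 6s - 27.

s + 3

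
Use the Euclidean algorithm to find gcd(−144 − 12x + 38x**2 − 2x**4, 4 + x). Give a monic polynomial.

4 + x

By polynomial division,
  −2x**4 + 38x**2 − 12x − 144 = (−2x**3 + 8x**2 + 6x − 36)(x + 4) + (0)
The last nonzero remainder x + 4 is already monic.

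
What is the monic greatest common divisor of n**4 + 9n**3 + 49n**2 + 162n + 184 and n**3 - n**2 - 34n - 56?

n**2 + 6n + 8

Euclidean algorithm in ℚ[n]:
  n**4 + 9n**3 + 49n**2 + 162n + 184 = (n + 10)(n**3 - n**2 - 34n - 56) + (93n**2 + 558n + 744)
  n**3 - n**2 - 34n - 56 = ((1/93)n - 7/93)(93n**2 + 558n + 744) + (0)
Last nonzero remainder: 93n**2 + 558n + 744. Dividing through by 93 gives the monic gcd n**2 + 6n + 8.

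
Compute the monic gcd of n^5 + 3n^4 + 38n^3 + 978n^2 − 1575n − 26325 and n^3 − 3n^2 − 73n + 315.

n^2 + 4n − 45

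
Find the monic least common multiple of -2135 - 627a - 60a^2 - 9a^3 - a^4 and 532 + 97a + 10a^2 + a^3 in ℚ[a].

Repeated division with remainder:
  -a^4 - 9a^3 - 60a^2 - 627a - 2135 = (-a + 1)(a^3 + 10a^2 + 97a + 532) + (27a^2 - 192a - 2667)
  a^3 + 10a^2 + 97a + 532 = ((1/27)a + 154/243)(27a^2 - 192a - 2667) + ((25714/81)a + 179998/81)
  27a^2 - 192a - 2667 = ((2187/25714)a - 30861/25714)((25714/81)a + 179998/81) + (0)
Last nonzero remainder: (25714/81)a + 179998/81. Dividing through by 25714/81 gives the monic gcd a + 7.
Then lcm(f, g) = f·g / gcd(f, g); expanding and making the result monic gives the answer.

162260 + 54057a + 8576a^2 + 1491a^3 + 163a^4 + 12a^5 + a^6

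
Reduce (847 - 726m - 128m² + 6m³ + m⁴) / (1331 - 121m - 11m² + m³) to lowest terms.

(-7 + 6m + m²)/(-11 + m)

By polynomial division,
  m⁴ + 6m³ - 128m² - 726m + 847 = (m + 17)(m³ - 11m² - 121m + 1331) + (180m² - 21780)
  m³ - 11m² - 121m + 1331 = ((1/180)m - 11/180)(180m² - 21780) + (0)
Last nonzero remainder: 180m² - 21780. Dividing through by 180 gives the monic gcd m² - 121.
Cancel m² - 121 from numerator and denominator to get the reduced form.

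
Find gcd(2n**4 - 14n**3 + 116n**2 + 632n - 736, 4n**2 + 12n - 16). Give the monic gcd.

n**2 + 3n - 4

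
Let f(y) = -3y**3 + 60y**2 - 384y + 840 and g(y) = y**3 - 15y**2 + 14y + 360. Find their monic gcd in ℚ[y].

Apply the Euclidean algorithm:
  -3y**3 + 60y**2 - 384y + 840 = (-3)(y**3 - 15y**2 + 14y + 360) + (15y**2 - 342y + 1920)
  y**3 - 15y**2 + 14y + 360 = ((1/15)y + 13/25)(15y**2 - 342y + 1920) + ((1596/25)y - 3192/5)
  15y**2 - 342y + 1920 = ((125/532)y - 400/133)((1596/25)y - 3192/5) + (0)
Last nonzero remainder: (1596/25)y - 3192/5. Dividing through by 1596/25 gives the monic gcd y - 10.

y - 10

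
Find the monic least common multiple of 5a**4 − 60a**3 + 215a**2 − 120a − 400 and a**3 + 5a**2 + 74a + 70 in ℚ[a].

a**6 − 8a**5 + 65a**4 − 692a**3 + 2834a**2 − 2000a − 5600

By polynomial division,
  5a**4 − 60a**3 + 215a**2 − 120a − 400 = (5a − 85)(a**3 + 5a**2 + 74a + 70) + (270a**2 + 5820a + 5550)
  a**3 + 5a**2 + 74a + 70 = ((1/270)a − 149/2430)(270a**2 + 5820a + 5550) + ((33235/81)a + 33235/81)
  270a**2 + 5820a + 5550 = ((4374/6647)a + 89910/6647)((33235/81)a + 33235/81) + (0)
Last nonzero remainder: (33235/81)a + 33235/81. Dividing through by 33235/81 gives the monic gcd a + 1.
Then lcm(f, g) = f·g / gcd(f, g); expanding and making the result monic gives the answer.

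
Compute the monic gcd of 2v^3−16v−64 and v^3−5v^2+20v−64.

v−4

Euclidean algorithm in ℚ[v]:
  2v^3−16v−64 = (2)(v^3−5v^2+20v−64) + (10v^2−56v+64)
  v^3−5v^2+20v−64 = ((1/10)v+3/50)(10v^2−56v+64) + ((424/25)v−1696/25)
  10v^2−56v+64 = ((125/212)v−50/53)((424/25)v−1696/25) + (0)
Last nonzero remainder: (424/25)v−1696/25. Dividing through by 424/25 gives the monic gcd v−4.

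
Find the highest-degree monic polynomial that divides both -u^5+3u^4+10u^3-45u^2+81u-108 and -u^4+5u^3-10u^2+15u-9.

u^3-4u^2+6u-9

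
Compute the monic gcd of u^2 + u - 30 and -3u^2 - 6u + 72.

Repeated division with remainder:
  u^2 + u - 30 = (-1/3)(-3u^2 - 6u + 72) + (-u - 6)
  -3u^2 - 6u + 72 = (3u - 12)(-u - 6) + (0)
Last nonzero remainder: -u - 6. Dividing through by -1 gives the monic gcd u + 6.

u + 6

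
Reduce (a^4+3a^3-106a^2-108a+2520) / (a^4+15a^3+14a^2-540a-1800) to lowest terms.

(a-7)/(a+5)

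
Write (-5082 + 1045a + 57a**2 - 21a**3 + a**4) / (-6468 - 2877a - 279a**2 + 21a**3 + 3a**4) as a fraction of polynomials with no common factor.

(66 - 17a + a**2)/(84 + 33a + 3a**2)

Apply the Euclidean algorithm:
  a**4 - 21a**3 + 57a**2 + 1045a - 5082 = (1/3)(3a**4 + 21a**3 - 279a**2 - 2877a - 6468) + (-28a**3 + 150a**2 + 2004a - 2926)
  3a**4 + 21a**3 - 279a**2 - 2877a - 6468 = (-(3/28)a - 519/392)(-28a**3 + 150a**2 + 2004a - 2926) + ((26325/196)a**2 - (26325/49)a - 289575/28)
  -28a**3 + 150a**2 + 2004a - 2926 = (-(5488/26325)a + 7448/26325)((26325/196)a**2 - (26325/49)a - 289575/28) + (0)
Last nonzero remainder: (26325/196)a**2 - (26325/49)a - 289575/28. Dividing through by 26325/196 gives the monic gcd a**2 - 4a - 77.
Cancel a**2 - 4a - 77 from numerator and denominator to get the reduced form.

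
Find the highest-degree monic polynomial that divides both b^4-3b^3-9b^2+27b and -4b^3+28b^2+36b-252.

b^2-9

Euclidean algorithm in ℚ[b]:
  b^4-3b^3-9b^2+27b = (-(1/4)b-1)(-4b^3+28b^2+36b-252) + (28b^2-252)
  -4b^3+28b^2+36b-252 = (-(1/7)b+1)(28b^2-252) + (0)
Last nonzero remainder: 28b^2-252. Dividing through by 28 gives the monic gcd b^2-9.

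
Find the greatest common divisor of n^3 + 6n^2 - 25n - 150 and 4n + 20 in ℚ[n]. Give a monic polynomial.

n + 5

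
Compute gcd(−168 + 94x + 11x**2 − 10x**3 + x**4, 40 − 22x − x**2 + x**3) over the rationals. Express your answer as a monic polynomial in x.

8 − 6x + x**2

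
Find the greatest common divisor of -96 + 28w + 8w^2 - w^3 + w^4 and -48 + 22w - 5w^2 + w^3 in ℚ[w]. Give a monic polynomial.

16 - 2w + w^2

Apply the Euclidean algorithm:
  w^4 - w^3 + 8w^2 + 28w - 96 = (w + 4)(w^3 - 5w^2 + 22w - 48) + (6w^2 - 12w + 96)
  w^3 - 5w^2 + 22w - 48 = ((1/6)w - 1/2)(6w^2 - 12w + 96) + (0)
Last nonzero remainder: 6w^2 - 12w + 96. Dividing through by 6 gives the monic gcd w^2 - 2w + 16.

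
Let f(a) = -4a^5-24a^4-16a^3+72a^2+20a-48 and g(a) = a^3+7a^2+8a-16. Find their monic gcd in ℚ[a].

Apply the Euclidean algorithm:
  -4a^5-24a^4-16a^3+72a^2+20a-48 = (-4a^2+4a-12)(a^3+7a^2+8a-16) + (60a^2+180a-240)
  a^3+7a^2+8a-16 = ((1/60)a+1/15)(60a^2+180a-240) + (0)
Last nonzero remainder: 60a^2+180a-240. Dividing through by 60 gives the monic gcd a^2+3a-4.

a^2+3a-4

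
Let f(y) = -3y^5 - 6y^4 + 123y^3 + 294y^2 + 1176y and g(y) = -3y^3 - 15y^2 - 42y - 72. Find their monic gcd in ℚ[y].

y^2 + 2y + 8

By polynomial division,
  -3y^5 - 6y^4 + 123y^3 + 294y^2 + 1176y = (y^2 - 3y - 40)(-3y^3 - 15y^2 - 42y - 72) + (-360y^2 - 720y - 2880)
  -3y^3 - 15y^2 - 42y - 72 = ((1/120)y + 1/40)(-360y^2 - 720y - 2880) + (0)
Last nonzero remainder: -360y^2 - 720y - 2880. Dividing through by -360 gives the monic gcd y^2 + 2y + 8.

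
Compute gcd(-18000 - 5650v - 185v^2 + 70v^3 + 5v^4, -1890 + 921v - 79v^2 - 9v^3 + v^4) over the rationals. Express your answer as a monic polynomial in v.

-90 + v + v^2

Apply the Euclidean algorithm:
  5v^4 + 70v^3 - 185v^2 - 5650v - 18000 = (5)(v^4 - 9v^3 - 79v^2 + 921v - 1890) + (115v^3 + 210v^2 - 10255v - 8550)
  v^4 - 9v^3 - 79v^2 + 921v - 1890 = ((1/115)v - 249/2645)(115v^3 + 210v^2 - 10255v - 8550) + ((15840/529)v^2 + (15840/529)v - 1425600/529)
  115v^3 + 210v^2 - 10255v - 8550 = ((12167/3168)v + 10051/3168)((15840/529)v^2 + (15840/529)v - 1425600/529) + (0)
Last nonzero remainder: (15840/529)v^2 + (15840/529)v - 1425600/529. Dividing through by 15840/529 gives the monic gcd v^2 + v - 90.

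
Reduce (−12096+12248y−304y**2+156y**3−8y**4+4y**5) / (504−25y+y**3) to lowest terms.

Apply the Euclidean algorithm:
  4y**5−8y**4+156y**3−304y**2+12248y−12096 = (4y**2−8y+256)(y**3−25y+504) + (−2520y**2+22680y−141120)
  y**3−25y+504 = (−(1/2520)y−1/280)(−2520y**2+22680y−141120) + (0)
Last nonzero remainder: −2520y**2+22680y−141120. Dividing through by −2520 gives the monic gcd y**2−9y+56.
Cancel y**2−9y+56 from numerator and denominator to get the reduced form.

(−216+184y+28y**2+4y**3)/(9+y)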